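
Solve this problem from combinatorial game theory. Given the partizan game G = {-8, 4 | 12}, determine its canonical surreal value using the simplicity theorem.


Left options: {-8, 4}, max = 4
Right options: {12}, min = 12
All options are numbers and max(Left) < min(Right), so by the simplicity theorem the value is the simplest (earliest-born) number strictly between 4 and 12.
Integers 5 through 11 all lie strictly between 4 and 12.
Among integers, the simplest (lowest birthday = smallest |n|; 0 is born on day 0, +-n on day n) is 5.
No non-integer in the interval can be simpler: if x is a non-integer in the interval, then floor(x) or ceil(x) also lies in the interval (the interval contains an integer), and both are proper prefixes of x's sign expansion, i.e. born earlier. So the game value is 5.
Game value = 5

5


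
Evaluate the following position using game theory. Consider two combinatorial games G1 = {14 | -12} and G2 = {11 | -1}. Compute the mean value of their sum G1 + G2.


G1 = {14 | -12}, G2 = {11 | -1}
Each is a switch {a | b} with numbers a > b; its mean value is (a + b)/2, and mean value is additive over game sums: m(G1 + G2) = m(G1) + m(G2).
Mean of G1 = (14 + (-12))/2 = 2/2 = 1
Mean of G2 = (11 + (-1))/2 = 10/2 = 5
Mean of G1 + G2 = 1 + 5 = 6

6


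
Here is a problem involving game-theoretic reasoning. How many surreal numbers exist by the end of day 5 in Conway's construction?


Day 0: {|} = 0 is born. Count = 1.
Day n: the number of surreal numbers born by day n is 2^(n+1) - 1.
By day 0: 2^1 - 1 = 1
By day 1: 2^2 - 1 = 3
By day 2: 2^3 - 1 = 7
By day 3: 2^4 - 1 = 15
By day 4: 2^5 - 1 = 31
By day 5: 2^6 - 1 = 63
By day 5: 63 surreal numbers.

63


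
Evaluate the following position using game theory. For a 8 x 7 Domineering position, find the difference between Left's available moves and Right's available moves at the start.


Board is 8 x 7 (rows x cols).
Left (vertical) placements: (rows-1) * cols = 7 * 7 = 49
Right (horizontal) placements: rows * (cols-1) = 8 * 6 = 48
Advantage = Left - Right = 49 - 48 = 1

1


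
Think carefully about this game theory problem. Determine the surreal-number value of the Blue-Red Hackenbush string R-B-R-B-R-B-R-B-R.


Edges (from ground): R-B-R-B-R-B-R-B-R
By Berlekamp's sign-expansion rule, a Blue-Red Hackenbush stalk has the value of the surreal number whose sign sequence is the edge sequence with B -> + and R -> -.
Sign sequence: -+-+-+-+-
Trace the sign expansion in the surreal number tree, starting from 0:
Edge 1: R (sign -) -> bounds (-inf, 0), value = -1
Edge 2: B (sign +) -> bounds (-1, 0), value = -1/2
Edge 3: R (sign -) -> bounds (-1, -1/2), value = -3/4
Edge 4: B (sign +) -> bounds (-3/4, -1/2), value = -5/8
Edge 5: R (sign -) -> bounds (-3/4, -5/8), value = -11/16
Edge 6: B (sign +) -> bounds (-11/16, -5/8), value = -21/32
Edge 7: R (sign -) -> bounds (-11/16, -21/32), value = -43/64
Edge 8: B (sign +) -> bounds (-43/64, -21/32), value = -85/128
Edge 9: R (sign -) -> bounds (-43/64, -85/128), value = -171/256
Game value = -171/256

-171/256


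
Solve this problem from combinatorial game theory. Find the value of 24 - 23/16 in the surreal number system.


x = 24, y = 23/16
Converting to common denominator: 16
x = 384/16, y = 23/16
x - y = 24 - 23/16 = 361/16

361/16


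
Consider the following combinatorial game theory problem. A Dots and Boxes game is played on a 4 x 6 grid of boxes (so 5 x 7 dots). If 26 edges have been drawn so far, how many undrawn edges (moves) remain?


Grid: 4 x 6 boxes, i.e. 5 rows and 7 columns of dots.
Horizontal edges: (rows + 1) * cols = 5 * 6 = 30
Vertical edges: rows * (cols + 1) = 4 * 7 = 28
Total edges: 30 + 28 = 58
Edges drawn: 26
Remaining: 58 - 26 = 32

32


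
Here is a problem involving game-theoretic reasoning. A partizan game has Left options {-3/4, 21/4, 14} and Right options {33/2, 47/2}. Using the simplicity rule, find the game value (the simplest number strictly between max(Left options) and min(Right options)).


Left options: {-3/4, 21/4, 14}, max = 14
Right options: {33/2, 47/2}, min = 33/2
All options are numbers and max(Left) < min(Right), so by the simplicity theorem the value is the simplest (earliest-born) number strictly between 14 and 33/2.
Integers 15 through 16 all lie strictly between 14 and 33/2.
Among integers, the simplest (lowest birthday = smallest |n|; 0 is born on day 0, +-n on day n) is 15.
No non-integer in the interval can be simpler: if x is a non-integer in the interval, then floor(x) or ceil(x) also lies in the interval (the interval contains an integer), and both are proper prefixes of x's sign expansion, i.e. born earlier. So the game value is 15.
Game value = 15

15


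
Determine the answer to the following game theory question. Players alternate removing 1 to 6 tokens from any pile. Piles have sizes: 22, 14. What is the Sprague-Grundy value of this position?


Subtraction set: {1, 2, 3, 4, 5, 6}
For this subtraction set, G(n) = n mod 7 (period = max + 1 = 7).
Pile 1 (size 22): G(22) = 22 mod 7 = 1
Pile 2 (size 14): G(14) = 14 mod 7 = 0
Total Grundy value = XOR of all: 1 XOR 0 = 1

1


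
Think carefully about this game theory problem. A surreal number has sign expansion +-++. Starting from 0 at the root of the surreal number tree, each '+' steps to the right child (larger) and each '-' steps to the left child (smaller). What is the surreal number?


Sign expansion: +-++
Rule: track bounds (lo, hi), initially (-inf, +inf). On '+', the current value becomes lo and we move to the simplest number in (value, hi): value + 1 if hi = +inf, otherwise the midpoint (value + hi)/2. On '-', the current value becomes hi and we move to value - 1 if lo = -inf, otherwise the midpoint (lo + value)/2.
Start at 0.
Step 1: sign = +, move right. Bounds: (0, +inf). Value = 1
Step 2: sign = -, move left. Bounds: (0, 1). Value = 1/2
Step 3: sign = +, move right. Bounds: (1/2, 1). Value = 3/4
Step 4: sign = +, move right. Bounds: (3/4, 1). Value = 7/8
The surreal number with sign expansion +-++ is 7/8.

7/8


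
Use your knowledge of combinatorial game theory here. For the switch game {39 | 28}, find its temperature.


The game is {39 | 28}, a switch {a | b} with numbers a > b.
Cooling {a | b} by t gives {a - t | b + t}, which stops being hot when a - t = b + t, i.e. at t = (a - b)/2. So the temperature of a switch is (a - b)/2.
Temperature = (Left option - Right option) / 2
= (39 - (28)) / 2
= 11 / 2
= 11/2

11/2


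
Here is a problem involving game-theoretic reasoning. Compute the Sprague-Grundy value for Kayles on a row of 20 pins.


Kayles: a move removes 1 or 2 adjacent pins from a contiguous row.
Removing pins from a row of k leaves two independent rows (a, b) with a + b = k - 1 (one pin) or a + b = k - 2 (two pins); an end removal gives a = 0.
By Sprague-Grundy, G(k) = mex{ G(a) XOR G(b) } over all these splits. G(0) = 0.
G(1): splits (0,0):0^0=0 -> mex({0}) = 1
G(2): splits (0,1):0^1=1 (0,0):0^0=0 -> mex({0, 1}) = 2
G(3): splits (0,2):0^2=2 (1,1):1^1=0 (0,1):0^1=1 -> mex({0, 1, 2}) = 3
G(4): splits (0,3):0^3=3 (1,2):1^2=3 (0,2):0^2=2 (1,1):1^1=0 -> mex({0, 2, 3}) = 1
G(5): splits (0,4):0^1=1 (1,3):1^3=2 (2,2):2^2=0 (0,3):0^3=3 (1,2):1^2=3 -> mex({0, 1, 2, 3}) = 4
G(6) = mex({0, 1, 2, 4}) = 3
G(7) = mex({0, 1, 3, 4, 5}) = 2
G(8) = mex({0, 2, 3, 5, 6}) = 1
G(9) = mex({0, 1, 2, 3, 6, 7}) = 4
G(10) = mex({0, 1, 3, 4, 5, 7}) = 2
G(11) = mex({0, 1, 2, 3, 4, 5}) = 6
G(12) = mex({0, 1, 2, 3, 5, 6, 7}) = 4
G(13) = mex({0, 2, 3, 4, 6, 7}) = 1
G(14) = mex({0, 1, 4, 5, 6, 7}) = 2
G(15) = mex({0, 1, 2, 3, 4, 5, 6}) = 7
G(16) = mex({0, 2, 3, 5, 6, 7}) = 1
G(17) = mex({0, 1, 2, 3, 5, 6, 7}) = 4
G(18) = mex({0, 1, 2, 4, 5, 6}) = 3
G(19) = mex({0, 1, 3, 4, 5, 7}) = 2
G(20) = mex({0, 2, 3, 4, 5, 6, 7}) = 1
Therefore G(20) = 1.

1


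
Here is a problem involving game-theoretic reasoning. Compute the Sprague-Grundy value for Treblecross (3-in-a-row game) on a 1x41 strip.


Treblecross: place X on empty cells; 3-in-a-row wins.
Playing within two cells of an existing X lets the opponent win at once, so sensible play treats the cells i-2..i+2 around each X as dead. The player left with no safe cell loses, so this is a normal-play take-away game on strips of safe cells.
Placing X at cell i (0-indexed) of a strip of k safe cells leaves independent strips of sizes max(0, i-2) and max(0, k-i-3). Hence G(k) = mex{ G(max(0,i-2)) XOR G(max(0,k-i-3)) : 0 <= i < k }, with G(0) = 0.
G(1): splits (0,0):0^0=0 -> mex({0}) = 1
G(2): splits (0,0):0^0=0 -> mex({0}) = 1
G(3): splits (0,0):0^0=0 -> mex({0}) = 1
G(4): splits (0,1):0^1=1 (0,0):0^0=0 -> mex({0, 1}) = 2
G(5): splits (0,2):0^1=1 (0,1):0^1=1 (0,0):0^0=0 -> mex({0, 1}) = 2
G(6) = mex({1}) = 0
G(7) = mex({0, 1, 2}) = 3
G(8) = mex({0, 1, 2}) = 3
G(9) = mex({0, 2}) = 1
G(10) = mex({0, 2, 3}) = 1
G(11) = mex({0, 3}) = 1
G(12) = mex({1, 3}) = 0
G(13) = mex({0, 1, 2, 3}) = 4
G(14) = mex({0, 1, 2}) = 3
G(15) = mex({0, 1, 2}) = 3
G(16) = mex({0, 1, 2, 4}) = 3
G(17) = mex({0, 1, 3, 4}) = 2
G(18) = mex({0, 1, 3, 4}) = 2
G(19) = mex({0, 1, 3, 5}) = 2
G(20) = mex({0, 1, 2, 3, 5}) = 4
G(21) = mex({0, 1, 2, 3, 5}) = 4
G(22) = mex({1, 2, 6}) = 0
G(23) = mex({0, 1, 2, 3, 4, 6}) = 5
G(24) = mex({0, 1, 2, 3, 4}) = 5
G(25) = mex({0, 1, 3, 4, 7}) = 2
G(26) = mex({0, 1, 3, 4, 5, 7}) = 2
G(27) = mex({0, 1, 3, 5}) = 2
G(28) = mex({0, 1, 2, 5}) = 3
G(29) = mex({0, 1, 2, 4, 5, 6}) = 3
G(30) = mex({1, 2, 4, 6}) = 0
G(31) = mex({0, 1, 2, 3, 4, 6}) = 5
G(32) = mex({1, 2, 3, 4, 7}) = 0
G(33) = mex({0, 3, 7}) = 1
G(34) = mex({0, 2, 3, 5, 7}) = 1
G(35) = mex({0, 2, 3, 5, 6}) = 1
G(36) = mex({0, 1, 2, 5, 6}) = 3
G(37) = mex({0, 1, 2, 4, 5, 6}) = 3
G(38) = mex({0, 1, 2, 4}) = 3
G(39) = mex({0, 1, 2, 3, 4, 7}) = 5
G(40) = mex({0, 1, 2, 3, 4, 5, 7}) = 6
G(41) = mex({0, 1, 2, 3, 5, 7}) = 4
Therefore G(41) = 4.

4


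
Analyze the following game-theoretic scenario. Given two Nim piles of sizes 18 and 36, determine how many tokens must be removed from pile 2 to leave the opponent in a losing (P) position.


Piles: 18 and 36
Current XOR: 18 XOR 36 = 54 (non-zero, so this is an N-position).
To make the XOR zero, we need to find a move that balances the piles.
For pile 2 (size 36): target = 36 XOR 54 = 18
We reduce pile 2 from 36 to 18.
Tokens removed: 36 - 18 = 18
Verification: 18 XOR 18 = 0

18


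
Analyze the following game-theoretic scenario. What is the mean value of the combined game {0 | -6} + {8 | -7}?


G1 = {0 | -6}, G2 = {8 | -7}
Each is a switch {a | b} with numbers a > b; its mean value is (a + b)/2, and mean value is additive over game sums: m(G1 + G2) = m(G1) + m(G2).
Mean of G1 = (0 + (-6))/2 = -6/2 = -3
Mean of G2 = (8 + (-7))/2 = 1/2 = 1/2
Mean of G1 + G2 = -3 + 1/2 = -5/2

-5/2


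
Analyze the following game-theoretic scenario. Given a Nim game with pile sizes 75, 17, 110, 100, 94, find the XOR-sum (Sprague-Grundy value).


We need the XOR (exclusive or) of all pile sizes.
After XOR-ing pile 1 (size 75): 0 XOR 75 = 75
After XOR-ing pile 2 (size 17): 75 XOR 17 = 90
After XOR-ing pile 3 (size 110): 90 XOR 110 = 52
After XOR-ing pile 4 (size 100): 52 XOR 100 = 80
After XOR-ing pile 5 (size 94): 80 XOR 94 = 14
The Nim-value of this position is 14.

14


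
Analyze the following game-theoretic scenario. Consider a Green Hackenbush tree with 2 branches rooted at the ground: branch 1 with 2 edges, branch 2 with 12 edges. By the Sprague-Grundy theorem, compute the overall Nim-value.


The tree has 2 branches from the ground vertex.
In Green Hackenbush, the Nim-value of a simple path of length k is k.
Branch 1: length 2, Nim-value = 2
Branch 2: length 12, Nim-value = 12
Total Nim-value = XOR of all branch values:
0 XOR 2 = 2
2 XOR 12 = 14
Nim-value of the tree = 14

14


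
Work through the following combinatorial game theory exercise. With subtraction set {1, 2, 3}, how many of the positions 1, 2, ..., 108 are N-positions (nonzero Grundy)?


Subtraction set S = {1, 2, 3}, so G(n) = n mod 4.
G(n) = 0 when n is a multiple of 4.
Multiples of 4 in [1, 108]: 27
N-positions (nonzero Grundy) = 108 - 27 = 81

81


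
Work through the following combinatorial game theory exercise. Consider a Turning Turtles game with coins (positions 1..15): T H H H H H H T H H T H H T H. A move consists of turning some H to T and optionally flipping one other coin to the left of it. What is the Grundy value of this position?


Coins: T H H H H H H T H H T H H T H
Key fact: a single head at position k behaves exactly like a Nim heap of size k (turning it to T and optionally flipping a coin at j < k corresponds to moving the heap from k to j, or to 0), and heads combine as a disjunctive sum (two heads at the same place would cancel, matching j XOR j = 0). So the Nim-value is the XOR of the 1-indexed positions of the heads.
Face-up positions (1-indexed): [2, 3, 4, 5, 6, 7, 9, 10, 12, 13, 15]
XOR 0 with 2: 0 XOR 2 = 2
XOR 2 with 3: 2 XOR 3 = 1
XOR 1 with 4: 1 XOR 4 = 5
XOR 5 with 5: 5 XOR 5 = 0
XOR 0 with 6: 0 XOR 6 = 6
XOR 6 with 7: 6 XOR 7 = 1
XOR 1 with 9: 1 XOR 9 = 8
XOR 8 with 10: 8 XOR 10 = 2
XOR 2 with 12: 2 XOR 12 = 14
XOR 14 with 13: 14 XOR 13 = 3
XOR 3 with 15: 3 XOR 15 = 12
Nim-value = 12

12


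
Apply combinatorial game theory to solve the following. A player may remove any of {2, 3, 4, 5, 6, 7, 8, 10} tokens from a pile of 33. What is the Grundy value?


The subtraction set is S = {2, 3, 4, 5, 6, 7, 8, 10}.
G(k) = mex{ G(k - s) : s in S, s <= k }. We compute iteratively: G(0) = 0.
G(1) = mex({}) = 0
G(2) = mex({0}) = 1
G(3) = mex({0}) = 1
G(4) = mex({0, 1}) = 2
G(5) = mex({0, 1}) = 2
G(6) = mex({0, 1, 2}) = 3
G(7) = mex({0, 1, 2}) = 3
G(8) = mex({0, 1, 2, 3}) = 4
G(9) = mex({0, 1, 2, 3}) = 4
G(10) = mex({0, 1, 2, 3, 4}) = 5
G(11) = mex({0, 1, 2, 3, 4}) = 5
G(12) = mex({1, 2, 3, 4, 5}) = 0
G(13) = mex({1, 2, 3, 4, 5}) = 0
G(14) = mex({0, 2, 3, 4, 5}) = 1
G(15) = mex({0, 2, 3, 4, 5}) = 1
G(16) = mex({0, 1, 3, 4, 5}) = 2
G(17) = mex({0, 1, 3, 4, 5}) = 2
G(18) = mex({0, 1, 2, 4, 5}) = 3
G(19) = mex({0, 1, 2, 4, 5}) = 3
G(20) = mex({0, 1, 2, 3, 5}) = 4
G(21) = mex({0, 1, 2, 3, 5}) = 4
Observe that G(12)..G(21) = 0, 0, 1, 1, 2, 2, 3, 3, 4, 4 repeats G(0)..G(9) = 0, 0, 1, 1, 2, 2, 3, 3, 4, 4.
For k >= max(S) = 10, G(k) is determined by the previous 10 values G(k-10)..G(k-1); a window of 10 consecutive values has recurred shifted by 12, so by induction G(k + 12) = G(k) for all k >= 0: the sequence is periodic from the start with period 12.
One period: G(0..11) = 0, 0, 1, 1, 2, 2, 3, 3, 4, 4, 5, 5.
33 mod 12 = 9, so G(33) = G(9) = 4.

4


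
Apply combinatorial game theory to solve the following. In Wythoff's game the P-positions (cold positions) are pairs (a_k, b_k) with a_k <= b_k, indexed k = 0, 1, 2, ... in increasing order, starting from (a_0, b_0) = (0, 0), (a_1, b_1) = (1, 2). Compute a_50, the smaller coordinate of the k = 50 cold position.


By Wythoff's theorem, a_k = floor(k * phi) and b_k = floor(k * phi^2) = a_k + k, where phi = (1 + sqrt(5))/2 is the golden ratio.
phi = (1 + sqrt(5))/2 = 1.618034
k = 50
k * phi = 50 * 1.618034 = 80.901699
a_50 = floor(k * phi) = 80

80


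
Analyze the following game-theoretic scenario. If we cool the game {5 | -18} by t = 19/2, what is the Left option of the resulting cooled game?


Original game: {5 | -18} (a switch {a | b} with a > b).
Cooling by t (for t below the temperature (a - b)/2 = 23/2) taxes each move by t: {a | b} cooled by t is {a - t | b + t}.
Cooling amount: t = 19/2
Cooled Left option: 5 - 19/2 = -9/2
Cooled Right option: -18 + 19/2 = -17/2
Cooled game: {-9/2 | -17/2}
Left option = -9/2

-9/2


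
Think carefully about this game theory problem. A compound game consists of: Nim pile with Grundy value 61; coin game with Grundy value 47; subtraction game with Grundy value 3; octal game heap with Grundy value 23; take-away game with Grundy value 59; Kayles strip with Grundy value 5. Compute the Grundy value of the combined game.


By the Sprague-Grundy theorem, the Grundy value of a sum of games is the XOR of individual Grundy values.
Nim pile: Grundy value = 61. Running XOR: 0 XOR 61 = 61
coin game: Grundy value = 47. Running XOR: 61 XOR 47 = 18
subtraction game: Grundy value = 3. Running XOR: 18 XOR 3 = 17
octal game heap: Grundy value = 23. Running XOR: 17 XOR 23 = 6
take-away game: Grundy value = 59. Running XOR: 6 XOR 59 = 61
Kayles strip: Grundy value = 5. Running XOR: 61 XOR 5 = 56
The combined Grundy value is 56.

56


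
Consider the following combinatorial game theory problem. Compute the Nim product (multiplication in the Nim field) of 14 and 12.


Nim multiplication is bilinear over XOR: (u XOR v) * w = (u*w) XOR (v*w).
So we split each operand into its bit components and XOR the pairwise Nim products.
14 = 2 + 4 + 8 (as XOR of powers of 2).
12 = 4 + 8 (as XOR of powers of 2).
Using the standard Nim-product table on single bits:
  2*2 = 3,   2*4 = 8,   2*8 = 12,
  4*4 = 6,   4*8 = 11,  8*8 = 13,
and  1*x = x (identity), k*l = l*k (commutative).
Pairwise Nim products:
  2 * 4 = 8
  2 * 8 = 12
  4 * 4 = 6
  4 * 8 = 11
  8 * 4 = 11
  8 * 8 = 13
XOR them: 8 XOR 12 XOR 6 XOR 11 XOR 11 XOR 13 = 15.
Result: 14 * 12 = 15 (in Nim).

15


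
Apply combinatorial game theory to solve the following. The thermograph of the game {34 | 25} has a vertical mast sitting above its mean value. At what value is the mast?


Game = {34 | 25}, a switch {a | b} with numbers a > b.
Its thermograph has left wall a - t and right wall b + t, which meet at t = (a - b)/2, where both equal (a + b)/2. So the mast (mean value) is at (a + b)/2.
Mean = (34 + (25))/2 = 59/2 = 59/2

59/2


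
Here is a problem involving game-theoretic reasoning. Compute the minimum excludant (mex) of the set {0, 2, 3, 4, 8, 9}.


Set = {0, 2, 3, 4, 8, 9}
0 is in the set.
1 is NOT in the set. This is the mex.
mex = 1

1


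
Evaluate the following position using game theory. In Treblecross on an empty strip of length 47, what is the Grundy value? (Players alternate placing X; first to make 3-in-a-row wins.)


Treblecross: place X on empty cells; 3-in-a-row wins.
Playing within two cells of an existing X lets the opponent win at once, so sensible play treats the cells i-2..i+2 around each X as dead. The player left with no safe cell loses, so this is a normal-play take-away game on strips of safe cells.
Placing X at cell i (0-indexed) of a strip of k safe cells leaves independent strips of sizes max(0, i-2) and max(0, k-i-3). Hence G(k) = mex{ G(max(0,i-2)) XOR G(max(0,k-i-3)) : 0 <= i < k }, with G(0) = 0.
G(1): splits (0,0):0^0=0 -> mex({0}) = 1
G(2): splits (0,0):0^0=0 -> mex({0}) = 1
G(3): splits (0,0):0^0=0 -> mex({0}) = 1
G(4): splits (0,1):0^1=1 (0,0):0^0=0 -> mex({0, 1}) = 2
G(5): splits (0,2):0^1=1 (0,1):0^1=1 (0,0):0^0=0 -> mex({0, 1}) = 2
G(6) = mex({1}) = 0
G(7) = mex({0, 1, 2}) = 3
G(8) = mex({0, 1, 2}) = 3
G(9) = mex({0, 2}) = 1
G(10) = mex({0, 2, 3}) = 1
G(11) = mex({0, 3}) = 1
G(12) = mex({1, 3}) = 0
G(13) = mex({0, 1, 2, 3}) = 4
G(14) = mex({0, 1, 2}) = 3
G(15) = mex({0, 1, 2}) = 3
G(16) = mex({0, 1, 2, 4}) = 3
G(17) = mex({0, 1, 3, 4}) = 2
G(18) = mex({0, 1, 3, 4}) = 2
G(19) = mex({0, 1, 3, 5}) = 2
G(20) = mex({0, 1, 2, 3, 5}) = 4
G(21) = mex({0, 1, 2, 3, 5}) = 4
G(22) = mex({1, 2, 6}) = 0
G(23) = mex({0, 1, 2, 3, 4, 6}) = 5
G(24) = mex({0, 1, 2, 3, 4}) = 5
G(25) = mex({0, 1, 3, 4, 7}) = 2
G(26) = mex({0, 1, 3, 4, 5, 7}) = 2
G(27) = mex({0, 1, 3, 5}) = 2
G(28) = mex({0, 1, 2, 5}) = 3
G(29) = mex({0, 1, 2, 4, 5, 6}) = 3
G(30) = mex({1, 2, 4, 6}) = 0
G(31) = mex({0, 1, 2, 3, 4, 6}) = 5
G(32) = mex({1, 2, 3, 4, 7}) = 0
G(33) = mex({0, 3, 7}) = 1
G(34) = mex({0, 2, 3, 5, 7}) = 1
G(35) = mex({0, 2, 3, 5, 6}) = 1
G(36) = mex({0, 1, 2, 5, 6}) = 3
G(37) = mex({0, 1, 2, 4, 5, 6}) = 3
G(38) = mex({0, 1, 2, 4}) = 3
G(39) = mex({0, 1, 2, 3, 4, 7}) = 5
G(40) = mex({0, 1, 2, 3, 4, 5, 7}) = 6
G(41) = mex({0, 1, 2, 3, 5, 7}) = 4
G(42) = mex({0, 1, 2, 3, 5, 6, 7}) = 4
G(43) = mex({0, 2, 3, 5, 6}) = 1
G(44) = mex({1, 2, 3, 4, 5, 6}) = 0
G(45) = mex({0, 1, 2, 3, 4, 6, 7}) = 5
G(46) = mex({0, 1, 2, 3, 4, 7}) = 5
G(47) = mex({0, 1, 2, 3, 4, 5, 7}) = 6
Therefore G(47) = 6.

6


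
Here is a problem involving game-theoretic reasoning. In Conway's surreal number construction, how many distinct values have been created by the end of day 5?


Day 0: {|} = 0 is born. Count = 1.
Day n: the number of surreal numbers born by day n is 2^(n+1) - 1.
By day 0: 2^1 - 1 = 1
By day 1: 2^2 - 1 = 3
By day 2: 2^3 - 1 = 7
By day 3: 2^4 - 1 = 15
By day 4: 2^5 - 1 = 31
By day 5: 2^6 - 1 = 63
By day 5: 63 surreal numbers.

63


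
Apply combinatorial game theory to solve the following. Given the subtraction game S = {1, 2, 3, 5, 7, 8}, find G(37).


The subtraction set is S = {1, 2, 3, 5, 7, 8}.
G(k) = mex{ G(k - s) : s in S, s <= k }. We compute iteratively: G(0) = 0.
G(1) = mex({0}) = 1
G(2) = mex({0, 1}) = 2
G(3) = mex({0, 1, 2}) = 3
G(4) = mex({1, 2, 3}) = 0
G(5) = mex({0, 2, 3}) = 1
G(6) = mex({0, 1, 3}) = 2
G(7) = mex({0, 1, 2}) = 3
G(8) = mex({0, 1, 2, 3}) = 4
G(9) = mex({0, 1, 2, 3, 4}) = 5
G(10) = mex({1, 2, 3, 4, 5}) = 0
G(11) = mex({0, 2, 3, 4, 5}) = 1
G(12) = mex({0, 1, 3, 5}) = 2
G(13) = mex({0, 1, 2, 4}) = 3
G(14) = mex({1, 2, 3, 5}) = 0
G(15) = mex({0, 2, 3, 4}) = 1
G(16) = mex({0, 1, 3, 4, 5}) = 2
G(17) = mex({0, 1, 2, 5}) = 3
Observe that G(10)..G(17) = 0, 1, 2, 3, 0, 1, 2, 3 repeats G(0)..G(7) = 0, 1, 2, 3, 0, 1, 2, 3.
For k >= max(S) = 8, G(k) is determined by the previous 8 values G(k-8)..G(k-1); a window of 8 consecutive values has recurred shifted by 10, so by induction G(k + 10) = G(k) for all k >= 0: the sequence is periodic from the start with period 10.
One period: G(0..9) = 0, 1, 2, 3, 0, 1, 2, 3, 4, 5.
37 mod 10 = 7, so G(37) = G(7) = 3.

3


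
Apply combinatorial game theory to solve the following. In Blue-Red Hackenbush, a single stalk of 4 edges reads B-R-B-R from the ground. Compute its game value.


Edges (from ground): B-R-B-R
By Berlekamp's sign-expansion rule, a Blue-Red Hackenbush stalk has the value of the surreal number whose sign sequence is the edge sequence with B -> + and R -> -.
Sign sequence: +-+-
Trace the sign expansion in the surreal number tree, starting from 0:
Edge 1: B (sign +) -> bounds (0, +inf), value = 1
Edge 2: R (sign -) -> bounds (0, 1), value = 1/2
Edge 3: B (sign +) -> bounds (1/2, 1), value = 3/4
Edge 4: R (sign -) -> bounds (1/2, 3/4), value = 5/8
Game value = 5/8

5/8


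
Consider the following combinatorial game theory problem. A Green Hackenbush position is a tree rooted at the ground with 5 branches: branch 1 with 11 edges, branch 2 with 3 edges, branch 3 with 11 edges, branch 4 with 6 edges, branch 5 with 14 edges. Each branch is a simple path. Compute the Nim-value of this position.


The tree has 5 branches from the ground vertex.
In Green Hackenbush, the Nim-value of a simple path of length k is k.
Branch 1: length 11, Nim-value = 11
Branch 2: length 3, Nim-value = 3
Branch 3: length 11, Nim-value = 11
Branch 4: length 6, Nim-value = 6
Branch 5: length 14, Nim-value = 14
Total Nim-value = XOR of all branch values:
0 XOR 11 = 11
11 XOR 3 = 8
8 XOR 11 = 3
3 XOR 6 = 5
5 XOR 14 = 11
Nim-value of the tree = 11

11


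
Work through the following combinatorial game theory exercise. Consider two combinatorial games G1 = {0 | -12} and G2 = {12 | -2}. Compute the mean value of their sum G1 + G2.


G1 = {0 | -12}, G2 = {12 | -2}
Each is a switch {a | b} with numbers a > b; its mean value is (a + b)/2, and mean value is additive over game sums: m(G1 + G2) = m(G1) + m(G2).
Mean of G1 = (0 + (-12))/2 = -12/2 = -6
Mean of G2 = (12 + (-2))/2 = 10/2 = 5
Mean of G1 + G2 = -6 + 5 = -1

-1


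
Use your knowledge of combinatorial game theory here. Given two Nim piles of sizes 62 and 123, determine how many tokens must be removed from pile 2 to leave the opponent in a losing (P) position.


Piles: 62 and 123
Current XOR: 62 XOR 123 = 69 (non-zero, so this is an N-position).
To make the XOR zero, we need to find a move that balances the piles.
For pile 2 (size 123): target = 123 XOR 69 = 62
We reduce pile 2 from 123 to 62.
Tokens removed: 123 - 62 = 61
Verification: 62 XOR 62 = 0

61


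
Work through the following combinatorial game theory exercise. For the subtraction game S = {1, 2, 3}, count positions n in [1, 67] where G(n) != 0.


Subtraction set S = {1, 2, 3}, so G(n) = n mod 4.
G(n) = 0 when n is a multiple of 4.
Multiples of 4 in [1, 67]: 16
N-positions (nonzero Grundy) = 67 - 16 = 51

51


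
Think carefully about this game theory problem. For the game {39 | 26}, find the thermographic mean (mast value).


Game = {39 | 26}, a switch {a | b} with numbers a > b.
Its thermograph has left wall a - t and right wall b + t, which meet at t = (a - b)/2, where both equal (a + b)/2. So the mast (mean value) is at (a + b)/2.
Mean = (39 + (26))/2 = 65/2 = 65/2

65/2


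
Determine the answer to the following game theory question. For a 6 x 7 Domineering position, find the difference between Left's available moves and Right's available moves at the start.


Board is 6 x 7 (rows x cols).
Left (vertical) placements: (rows-1) * cols = 5 * 7 = 35
Right (horizontal) placements: rows * (cols-1) = 6 * 6 = 36
Advantage = Left - Right = 35 - 36 = -1

-1


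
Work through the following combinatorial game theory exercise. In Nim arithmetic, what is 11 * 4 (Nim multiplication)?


Nim multiplication is bilinear over XOR: (u XOR v) * w = (u*w) XOR (v*w).
So we split each operand into its bit components and XOR the pairwise Nim products.
11 = 1 + 2 + 8 (as XOR of powers of 2).
4 = 4 (as XOR of powers of 2).
Using the standard Nim-product table on single bits:
  2*2 = 3,   2*4 = 8,   2*8 = 12,
  4*4 = 6,   4*8 = 11,  8*8 = 13,
and  1*x = x (identity), k*l = l*k (commutative).
Pairwise Nim products:
  1 * 4 = 4
  2 * 4 = 8
  8 * 4 = 11
XOR them: 4 XOR 8 XOR 11 = 7.
Result: 11 * 4 = 7 (in Nim).

7


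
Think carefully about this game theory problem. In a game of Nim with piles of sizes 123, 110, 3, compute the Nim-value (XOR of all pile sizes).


We need the XOR (exclusive or) of all pile sizes.
After XOR-ing pile 1 (size 123): 0 XOR 123 = 123
After XOR-ing pile 2 (size 110): 123 XOR 110 = 21
After XOR-ing pile 3 (size 3): 21 XOR 3 = 22
The Nim-value of this position is 22.

22


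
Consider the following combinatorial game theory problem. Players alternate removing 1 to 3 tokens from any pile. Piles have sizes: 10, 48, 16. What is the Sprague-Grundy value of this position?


Subtraction set: {1, 2, 3}
For this subtraction set, G(n) = n mod 4 (period = max + 1 = 4).
Pile 1 (size 10): G(10) = 10 mod 4 = 2
Pile 2 (size 48): G(48) = 48 mod 4 = 0
Pile 3 (size 16): G(16) = 16 mod 4 = 0
Total Grundy value = XOR of all: 2 XOR 0 XOR 0 = 2

2


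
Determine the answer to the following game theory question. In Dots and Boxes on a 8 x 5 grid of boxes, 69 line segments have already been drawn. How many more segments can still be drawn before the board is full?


Grid: 8 x 5 boxes, i.e. 9 rows and 6 columns of dots.
Horizontal edges: (rows + 1) * cols = 9 * 5 = 45
Vertical edges: rows * (cols + 1) = 8 * 6 = 48
Total edges: 45 + 48 = 93
Edges drawn: 69
Remaining: 93 - 69 = 24

24


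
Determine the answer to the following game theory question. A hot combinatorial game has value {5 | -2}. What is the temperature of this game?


The game is {5 | -2}, a switch {a | b} with numbers a > b.
Cooling {a | b} by t gives {a - t | b + t}, which stops being hot when a - t = b + t, i.e. at t = (a - b)/2. So the temperature of a switch is (a - b)/2.
Temperature = (Left option - Right option) / 2
= (5 - (-2)) / 2
= 7 / 2
= 7/2

7/2


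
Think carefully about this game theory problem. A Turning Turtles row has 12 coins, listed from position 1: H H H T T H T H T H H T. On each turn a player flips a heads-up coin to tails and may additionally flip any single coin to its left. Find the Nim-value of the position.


Coins: H H H T T H T H T H H T
Key fact: a single head at position k behaves exactly like a Nim heap of size k (turning it to T and optionally flipping a coin at j < k corresponds to moving the heap from k to j, or to 0), and heads combine as a disjunctive sum (two heads at the same place would cancel, matching j XOR j = 0). So the Nim-value is the XOR of the 1-indexed positions of the heads.
Face-up positions (1-indexed): [1, 2, 3, 6, 8, 10, 11]
XOR 0 with 1: 0 XOR 1 = 1
XOR 1 with 2: 1 XOR 2 = 3
XOR 3 with 3: 3 XOR 3 = 0
XOR 0 with 6: 0 XOR 6 = 6
XOR 6 with 8: 6 XOR 8 = 14
XOR 14 with 10: 14 XOR 10 = 4
XOR 4 with 11: 4 XOR 11 = 15
Nim-value = 15

15


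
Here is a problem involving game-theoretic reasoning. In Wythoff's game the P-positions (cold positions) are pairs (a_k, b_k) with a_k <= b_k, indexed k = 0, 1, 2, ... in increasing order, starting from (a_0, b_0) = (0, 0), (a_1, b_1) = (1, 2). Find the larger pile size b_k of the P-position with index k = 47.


By Wythoff's theorem, a_k = floor(k * phi) and b_k = floor(k * phi^2) = a_k + k, where phi = (1 + sqrt(5))/2 is the golden ratio.
phi = (1 + sqrt(5))/2 = 1.618034
phi^2 = phi + 1 = 2.618034
k = 47
k * phi^2 = 47 * 2.618034 = 123.047597
b_47 = floor(k * phi^2) = 123 (check: a_47 + k = 76 + 47 = 123)

123


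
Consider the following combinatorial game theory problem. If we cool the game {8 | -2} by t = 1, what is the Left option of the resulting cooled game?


Original game: {8 | -2} (a switch {a | b} with a > b).
Cooling by t (for t below the temperature (a - b)/2 = 5) taxes each move by t: {a | b} cooled by t is {a - t | b + t}.
Cooling amount: t = 1
Cooled Left option: 8 - 1 = 7
Cooled Right option: -2 + 1 = -1
Cooled game: {7 | -1}
Left option = 7

7


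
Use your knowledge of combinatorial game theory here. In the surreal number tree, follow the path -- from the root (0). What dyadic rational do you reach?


Sign expansion: --
Rule: track bounds (lo, hi), initially (-inf, +inf). On '+', the current value becomes lo and we move to the simplest number in (value, hi): value + 1 if hi = +inf, otherwise the midpoint (value + hi)/2. On '-', the current value becomes hi and we move to value - 1 if lo = -inf, otherwise the midpoint (lo + value)/2.
Start at 0.
Step 1: sign = -, move left. Bounds: (-inf, 0). Value = -1
Step 2: sign = -, move left. Bounds: (-inf, -1). Value = -2
The surreal number with sign expansion -- is -2.

-2


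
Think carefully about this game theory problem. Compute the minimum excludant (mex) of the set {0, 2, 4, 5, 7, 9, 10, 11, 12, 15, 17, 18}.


Set = {0, 2, 4, 5, 7, 9, 10, 11, 12, 15, 17, 18}
0 is in the set.
1 is NOT in the set. This is the mex.
mex = 1

1


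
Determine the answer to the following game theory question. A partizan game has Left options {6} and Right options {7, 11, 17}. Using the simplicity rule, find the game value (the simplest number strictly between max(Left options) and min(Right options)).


Left options: {6}, max = 6
Right options: {7, 11, 17}, min = 7
All options are numbers and max(Left) < min(Right), so by the simplicity theorem the value is the simplest (earliest-born) number strictly between 6 and 7.
No integer lies strictly between 6 and 7, so the value is the dyadic rational m/2^k in the interval with the smallest k (then m odd); search k = 1, 2, ...:
Denominator 2: 13/2 lies strictly between 6 and 7 -- found.
The simplest number in the interval is 13/2.
Game value = 13/2

13/2


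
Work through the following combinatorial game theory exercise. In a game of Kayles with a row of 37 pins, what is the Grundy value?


Kayles: a move removes 1 or 2 adjacent pins from a contiguous row.
Removing pins from a row of k leaves two independent rows (a, b) with a + b = k - 1 (one pin) or a + b = k - 2 (two pins); an end removal gives a = 0.
By Sprague-Grundy, G(k) = mex{ G(a) XOR G(b) } over all these splits. G(0) = 0.
G(1): splits (0,0):0^0=0 -> mex({0}) = 1
G(2): splits (0,1):0^1=1 (0,0):0^0=0 -> mex({0, 1}) = 2
G(3): splits (0,2):0^2=2 (1,1):1^1=0 (0,1):0^1=1 -> mex({0, 1, 2}) = 3
G(4): splits (0,3):0^3=3 (1,2):1^2=3 (0,2):0^2=2 (1,1):1^1=0 -> mex({0, 2, 3}) = 1
G(5): splits (0,4):0^1=1 (1,3):1^3=2 (2,2):2^2=0 (0,3):0^3=3 (1,2):1^2=3 -> mex({0, 1, 2, 3}) = 4
G(6) = mex({0, 1, 2, 4}) = 3
G(7) = mex({0, 1, 3, 4, 5}) = 2
G(8) = mex({0, 2, 3, 5, 6}) = 1
G(9) = mex({0, 1, 2, 3, 6, 7}) = 4
G(10) = mex({0, 1, 3, 4, 5, 7}) = 2
G(11) = mex({0, 1, 2, 3, 4, 5}) = 6
G(12) = mex({0, 1, 2, 3, 5, 6, 7}) = 4
G(13) = mex({0, 2, 3, 4, 6, 7}) = 1
G(14) = mex({0, 1, 4, 5, 6, 7}) = 2
G(15) = mex({0, 1, 2, 3, 4, 5, 6}) = 7
G(16) = mex({0, 2, 3, 5, 6, 7}) = 1
G(17) = mex({0, 1, 2, 3, 5, 6, 7}) = 4
G(18) = mex({0, 1, 2, 4, 5, 6}) = 3
G(19) = mex({0, 1, 3, 4, 5, 7}) = 2
G(20) = mex({0, 2, 3, 4, 5, 6, 7}) = 1
G(21) = mex({0, 1, 2, 3, 5, 6, 7}) = 4
G(22) = mex({0, 1, 2, 3, 4, 5, 7}) = 6
G(23) = mex({0, 1, 2, 3, 4, 5, 6}) = 7
G(24) = mex({0, 1, 2, 3, 5, 6, 7}) = 4
G(25) = mex({0, 2, 3, 4, 6, 7}) = 1
G(26) = mex({0, 1, 3, 4, 5, 6, 7}) = 2
G(27) = mex({0, 1, 2, 3, 4, 5, 6, 7}) = 8
G(28) = mex({0, 1, 2, 3, 4, 6, 7, 8}) = 5
G(29) = mex({0, 1, 2, 3, 5, 6, 7, 8, 9}) = 4
G(30) = mex({0, 1, 2, 3, 4, 5, 6, 9, 10}) = 7
G(31) = mex({0, 1, 3, 4, 5, 7, 10, 11}) = 2
G(32) = mex({0, 2, 3, 4, 5, 6, 7, 9, 11}) = 1
G(33) = mex({0, 1, 2, 3, 4, 5, 6, 7, 9, 12}) = 8
G(34) = mex({0, 1, 2, 3, 4, 5, 7, 8, 11, 12}) = 6
G(35) = mex({0, 1, 2, 3, 4, 5, 6, 8, 9, 10, 11}) = 7
G(36) = mex({0, 1, 2, 3, 5, 6, 7, 9, 10}) = 4
G(37) = mex({0, 2, 3, 4, 6, 7, 9, 10, 11, 12}) = 1
Therefore G(37) = 1.

1


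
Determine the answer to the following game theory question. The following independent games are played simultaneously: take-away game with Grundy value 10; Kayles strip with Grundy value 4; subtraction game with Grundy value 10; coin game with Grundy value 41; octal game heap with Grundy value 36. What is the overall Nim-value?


By the Sprague-Grundy theorem, the Grundy value of a sum of games is the XOR of individual Grundy values.
take-away game: Grundy value = 10. Running XOR: 0 XOR 10 = 10
Kayles strip: Grundy value = 4. Running XOR: 10 XOR 4 = 14
subtraction game: Grundy value = 10. Running XOR: 14 XOR 10 = 4
coin game: Grundy value = 41. Running XOR: 4 XOR 41 = 45
octal game heap: Grundy value = 36. Running XOR: 45 XOR 36 = 9
The combined Grundy value is 9.

9


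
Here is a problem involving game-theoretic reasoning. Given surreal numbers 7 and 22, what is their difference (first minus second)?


x = 7, y = 22
x - y = 7 - 22 = -15

-15


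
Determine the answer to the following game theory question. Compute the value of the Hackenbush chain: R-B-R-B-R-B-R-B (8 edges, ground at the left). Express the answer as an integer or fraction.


Edges (from ground): R-B-R-B-R-B-R-B
By Berlekamp's sign-expansion rule, a Blue-Red Hackenbush stalk has the value of the surreal number whose sign sequence is the edge sequence with B -> + and R -> -.
Sign sequence: -+-+-+-+
Trace the sign expansion in the surreal number tree, starting from 0:
Edge 1: R (sign -) -> bounds (-inf, 0), value = -1
Edge 2: B (sign +) -> bounds (-1, 0), value = -1/2
Edge 3: R (sign -) -> bounds (-1, -1/2), value = -3/4
Edge 4: B (sign +) -> bounds (-3/4, -1/2), value = -5/8
Edge 5: R (sign -) -> bounds (-3/4, -5/8), value = -11/16
Edge 6: B (sign +) -> bounds (-11/16, -5/8), value = -21/32
Edge 7: R (sign -) -> bounds (-11/16, -21/32), value = -43/64
Edge 8: B (sign +) -> bounds (-43/64, -21/32), value = -85/128
Game value = -85/128

-85/128


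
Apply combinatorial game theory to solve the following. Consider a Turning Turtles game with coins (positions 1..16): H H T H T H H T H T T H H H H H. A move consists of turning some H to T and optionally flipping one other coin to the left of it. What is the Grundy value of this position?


Coins: H H T H T H H T H T T H H H H H
Key fact: a single head at position k behaves exactly like a Nim heap of size k (turning it to T and optionally flipping a coin at j < k corresponds to moving the heap from k to j, or to 0), and heads combine as a disjunctive sum (two heads at the same place would cancel, matching j XOR j = 0). So the Nim-value is the XOR of the 1-indexed positions of the heads.
Face-up positions (1-indexed): [1, 2, 4, 6, 7, 9, 12, 13, 14, 15, 16]
XOR 0 with 1: 0 XOR 1 = 1
XOR 1 with 2: 1 XOR 2 = 3
XOR 3 with 4: 3 XOR 4 = 7
XOR 7 with 6: 7 XOR 6 = 1
XOR 1 with 7: 1 XOR 7 = 6
XOR 6 with 9: 6 XOR 9 = 15
XOR 15 with 12: 15 XOR 12 = 3
XOR 3 with 13: 3 XOR 13 = 14
XOR 14 with 14: 14 XOR 14 = 0
XOR 0 with 15: 0 XOR 15 = 15
XOR 15 with 16: 15 XOR 16 = 31
Nim-value = 31

31


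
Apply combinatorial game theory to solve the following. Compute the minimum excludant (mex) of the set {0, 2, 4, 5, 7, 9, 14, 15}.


Set = {0, 2, 4, 5, 7, 9, 14, 15}
0 is in the set.
1 is NOT in the set. This is the mex.
mex = 1

1


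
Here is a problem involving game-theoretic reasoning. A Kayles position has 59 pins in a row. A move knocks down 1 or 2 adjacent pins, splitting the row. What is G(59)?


Kayles: a move removes 1 or 2 adjacent pins from a contiguous row.
Removing pins from a row of k leaves two independent rows (a, b) with a + b = k - 1 (one pin) or a + b = k - 2 (two pins); an end removal gives a = 0.
By Sprague-Grundy, G(k) = mex{ G(a) XOR G(b) } over all these splits. G(0) = 0.
G(1): splits (0,0):0^0=0 -> mex({0}) = 1
G(2): splits (0,1):0^1=1 (0,0):0^0=0 -> mex({0, 1}) = 2
G(3): splits (0,2):0^2=2 (1,1):1^1=0 (0,1):0^1=1 -> mex({0, 1, 2}) = 3
G(4): splits (0,3):0^3=3 (1,2):1^2=3 (0,2):0^2=2 (1,1):1^1=0 -> mex({0, 2, 3}) = 1
G(5): splits (0,4):0^1=1 (1,3):1^3=2 (2,2):2^2=0 (0,3):0^3=3 (1,2):1^2=3 -> mex({0, 1, 2, 3}) = 4
G(6) = mex({0, 1, 2, 4}) = 3
G(7) = mex({0, 1, 3, 4, 5}) = 2
G(8) = mex({0, 2, 3, 5, 6}) = 1
G(9) = mex({0, 1, 2, 3, 6, 7}) = 4
G(10) = mex({0, 1, 3, 4, 5, 7}) = 2
G(11) = mex({0, 1, 2, 3, 4, 5}) = 6
G(12) = mex({0, 1, 2, 3, 5, 6, 7}) = 4
G(13) = mex({0, 2, 3, 4, 6, 7}) = 1
G(14) = mex({0, 1, 4, 5, 6, 7}) = 2
G(15) = mex({0, 1, 2, 3, 4, 5, 6}) = 7
G(16) = mex({0, 2, 3, 5, 6, 7}) = 1
G(17) = mex({0, 1, 2, 3, 5, 6, 7}) = 4
G(18) = mex({0, 1, 2, 4, 5, 6}) = 3
G(19) = mex({0, 1, 3, 4, 5, 7}) = 2
G(20) = mex({0, 2, 3, 4, 5, 6, 7}) = 1
G(21) = mex({0, 1, 2, 3, 5, 6, 7}) = 4
G(22) = mex({0, 1, 2, 3, 4, 5, 7}) = 6
G(23) = mex({0, 1, 2, 3, 4, 5, 6}) = 7
G(24) = mex({0, 1, 2, 3, 5, 6, 7}) = 4
G(25) = mex({0, 2, 3, 4, 6, 7}) = 1
G(26) = mex({0, 1, 3, 4, 5, 6, 7}) = 2
G(27) = mex({0, 1, 2, 3, 4, 5, 6, 7}) = 8
G(28) = mex({0, 1, 2, 3, 4, 6, 7, 8}) = 5
G(29) = mex({0, 1, 2, 3, 5, 6, 7, 8, 9}) = 4
G(30) = mex({0, 1, 2, 3, 4, 5, 6, 9, 10}) = 7
G(31) = mex({0, 1, 3, 4, 5, 7, 10, 11}) = 2
G(32) = mex({0, 2, 3, 4, 5, 6, 7, 9, 11}) = 1
G(33) = mex({0, 1, 2, 3, 4, 5, 6, 7, 9, 12}) = 8
G(34) = mex({0, 1, 2, 3, 4, 5, 7, 8, 11, 12}) = 6
G(35) = mex({0, 1, 2, 3, 4, 5, 6, 8, 9, 10, 11}) = 7
G(36) = mex({0, 1, 2, 3, 5, 6, 7, 9, 10}) = 4
G(37) = mex({0, 2, 3, 4, 6, 7, 9, 10, 11, 12}) = 1
G(38) = mex({0, 1, 3, 4, 5, 6, 7, 9, 10, 11, 12}) = 2
G(39) = mex({0, 1, 2, 4, 5, 6, 7, 9, 10, 12, 14}) = 3
G(40) = mex({0, 2, 3, 4, 6, 7, 11, 12, 14}) = 1
G(41) = mex({0, 1, 2, 3, 5, 6, 7, 9, 10, 11, 12}) = 4
G(42) = mex({0, 1, 2, 3, 4, 5, 6, 9, 10}) = 7
G(43) = mex({0, 1, 3, 4, 5, 7, 9, 10, 12, 15}) = 2
G(44) = mex({0, 2, 3, 4, 5, 6, 7, 9, 10, 12, 15}) = 1
G(45) = mex({0, 1, 2, 3, 4, 5, 6, 7, 9, 10, 12, 14}) = 8
G(46) = mex({0, 1, 3, 4, 5, 7, 8, 11, 12, 14}) = 2
G(47) = mex({0, 1, 2, 3, 4, 5, 6, 8, 9, 10, 11, 12}) = 7
G(48) = mex({0, 1, 2, 3, 5, 6, 7, 9, 10}) = 4
G(49) = mex({0, 2, 3, 4, 6, 7, 9, 10, 11, 12, 15}) = 1
G(50) = mex({0, 1, 4, 5, 6, 7, 9, 11, 12, 14, 15}) = 2
G(51) = mex({0, 1, 2, 3, 4, 5, 6, 7, 9, 12, 14, 15}) = 8
G(52) = mex({0, 2, 3, 4, 5, 6, 7, 8, 11, 12, 15}) = 1
G(53) = mex({0, 1, 2, 3, 5, 6, 7, 8, 9, 10, 11, 12}) = 4
G(54) = mex({0, 1, 2, 3, 4, 5, 6, 9, 10}) = 7
G(55) = mex({0, 1, 3, 4, 5, 7, 9, 10, 11, 12}) = 2
G(56) = mex({0, 2, 3, 4, 5, 6, 7, 9, 10, 11, 12, 13, 14}) = 1
G(57) = mex({0, 1, 2, 3, 5, 6, 7, 9, 10, 12, 13, 14, 15}) = 4
G(58) = mex({0, 1, 3, 4, 5, 7, 11, 12, 14, 15}) = 2
G(59) = mex({0, 1, 2, 3, 4, 5, 6, 9, 10, 11, 12, 15}) = 7
Therefore G(59) = 7.

7


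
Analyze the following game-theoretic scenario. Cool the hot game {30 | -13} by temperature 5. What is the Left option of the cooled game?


Original game: {30 | -13} (a switch {a | b} with a > b).
Cooling by t (for t below the temperature (a - b)/2 = 43/2) taxes each move by t: {a | b} cooled by t is {a - t | b + t}.
Cooling amount: t = 5
Cooled Left option: 30 - 5 = 25
Cooled Right option: -13 + 5 = -8
Cooled game: {25 | -8}
Left option = 25

25
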